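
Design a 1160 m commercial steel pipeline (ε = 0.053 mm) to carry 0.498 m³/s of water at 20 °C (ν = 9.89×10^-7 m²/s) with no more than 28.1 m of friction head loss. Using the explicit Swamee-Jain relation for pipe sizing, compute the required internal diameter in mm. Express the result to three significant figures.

Swamee-Jain (Type III): D = 0.66·[ε^1.25·(LQ²/(gh_f))^4.75 + ν·Q^9.4·(L/(gh_f))^5.2]^0.04
LQ²/(gh_f) = 1.044; L/(gh_f) = 4.208
Term 1 = ε^1.25·(…)^4.75 = 5.54×10^-6; Term 2 = ν·Q^9.4·(…)^5.2 = 2.48×10^-6
D = 0.66·(5.54×10^-6 + 2.48×10^-6)^0.04 = 0.4128 m = 413 mm
Check: V = 3.72 m/s, Re = 1.55×10^6, f = 0.01352, h_f = 26.8 m ≈ 28.1 m ✓

D ≈ 413 mm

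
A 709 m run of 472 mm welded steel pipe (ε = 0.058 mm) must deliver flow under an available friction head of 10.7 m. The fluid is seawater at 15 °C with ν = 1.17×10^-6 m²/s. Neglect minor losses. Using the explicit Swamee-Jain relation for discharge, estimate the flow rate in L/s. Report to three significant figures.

Q ≈ 563 L/s

Swamee-Jain (Type II): Q = -0.965·√(gD⁵h_f/L)·ln[ε/(3.7D) + √(3.17ν²L/(gD³h_f))]
√(gD⁵h_f/L) = √(9.81·0.472⁵·10.7/709) = 0.05889
ε/(3.7D) = 3.32×10^-5; √(3.17ν²L/(gD³h_f)) = 1.67×10^-5
Q = -0.965·0.05889·ln(4.991×10^-5) = 0.5629 m³/s
Check: V = 3.22 m/s, Re = 1.30×10^6, f = 0.01358, h_f = 10.8 m ≈ 10.7 m ✓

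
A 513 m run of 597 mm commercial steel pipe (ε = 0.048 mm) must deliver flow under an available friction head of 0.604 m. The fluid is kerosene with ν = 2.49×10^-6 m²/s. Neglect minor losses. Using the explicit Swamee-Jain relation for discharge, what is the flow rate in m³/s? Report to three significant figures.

Q ≈ 0.260 m³/s

Swamee-Jain (Type II): Q = -0.965·√(gD⁵h_f/L)·ln[ε/(3.7D) + √(3.17ν²L/(gD³h_f))]
√(gD⁵h_f/L) = √(9.81·0.597⁵·0.604/513) = 0.02960
ε/(3.7D) = 2.17×10^-5; √(3.17ν²L/(gD³h_f)) = 8.94×10^-5
Q = -0.965·0.02960·ln(1.112×10^-4) = 0.2600 m³/s
Check: V = 0.929 m/s, Re = 2.23×10^5, f = 0.01595, h_f = 0.603 m ≈ 0.604 m ✓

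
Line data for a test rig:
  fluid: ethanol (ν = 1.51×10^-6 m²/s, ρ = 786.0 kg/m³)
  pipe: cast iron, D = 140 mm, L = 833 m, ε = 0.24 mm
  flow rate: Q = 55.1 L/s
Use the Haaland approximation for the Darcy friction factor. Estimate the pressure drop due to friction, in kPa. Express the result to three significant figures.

Δp ≈ 691 kPa

V = 4Q/(πD²) = 4·0.0551/(π·0.140²) = 3.579 m/s
Re = VD/ν = 3.579·0.140/1.51×10^-6 = 3.32×10^5 → turbulent
ε/D = 0.24/140 = 0.00171
Haaland: f = 0.02307
h_f = f(L/D)V²/(2g) = 0.02307·(833/0.140)·3.579²/(2·9.81) = 89.63 m
Δp = ρg·h_f = 786.0·9.81·89.63 = 691.1 kPa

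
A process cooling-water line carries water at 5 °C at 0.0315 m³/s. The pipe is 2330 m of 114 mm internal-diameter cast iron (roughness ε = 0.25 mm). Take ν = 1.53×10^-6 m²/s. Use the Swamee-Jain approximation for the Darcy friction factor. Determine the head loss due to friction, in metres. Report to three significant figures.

h_f ≈ 247 m

V = 4Q/(πD²) = 4·0.0315/(π·0.114²) = 3.086 m/s
Re = VD/ν = 3.086·0.114/1.53×10^-6 = 2.30×10^5 → turbulent
ε/D = 0.25/114 = 0.00219
Swamee-Jain: f = 0.02490
h_f = f(L/D)V²/(2g) = 0.02490·(2330/0.114)·3.086²/(2·9.81) = 247.1 m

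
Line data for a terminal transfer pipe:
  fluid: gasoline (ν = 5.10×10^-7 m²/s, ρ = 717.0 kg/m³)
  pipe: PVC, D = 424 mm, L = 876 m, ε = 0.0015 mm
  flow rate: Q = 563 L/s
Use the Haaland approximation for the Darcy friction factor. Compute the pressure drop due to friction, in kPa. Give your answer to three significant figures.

Δp ≈ 114 kPa

V = 4Q/(πD²) = 4·0.563/(π·0.424²) = 3.987 m/s
Re = VD/ν = 3.987·0.424/5.10×10^-7 = 3.31×10^6 → turbulent
ε/D = 0.0015/424 = 3.54×10^-6
Haaland: f = 0.009702
h_f = f(L/D)V²/(2g) = 0.009702·(876/0.424)·3.987²/(2·9.81) = 16.24 m
Δp = ρg·h_f = 717.0·9.81·16.24 = 114.3 kPa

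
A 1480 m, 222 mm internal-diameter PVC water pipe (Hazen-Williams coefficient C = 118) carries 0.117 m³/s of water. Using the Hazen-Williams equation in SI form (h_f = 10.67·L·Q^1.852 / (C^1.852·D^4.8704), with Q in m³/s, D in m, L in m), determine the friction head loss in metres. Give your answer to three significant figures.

h_f = 10.67·1480·0.117^1.852 / (118^1.852·0.222^4.8704) = 65.93 m

h_f ≈ 65.9 m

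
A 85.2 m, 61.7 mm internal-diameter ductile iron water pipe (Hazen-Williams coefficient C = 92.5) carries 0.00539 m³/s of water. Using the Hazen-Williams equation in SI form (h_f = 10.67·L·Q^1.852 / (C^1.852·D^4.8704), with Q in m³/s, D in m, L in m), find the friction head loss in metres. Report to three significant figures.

h_f = 10.67·85.2·0.00539^1.852 / (92.5^1.852·0.0617^4.8704) = 10.19 m

h_f ≈ 10.2 m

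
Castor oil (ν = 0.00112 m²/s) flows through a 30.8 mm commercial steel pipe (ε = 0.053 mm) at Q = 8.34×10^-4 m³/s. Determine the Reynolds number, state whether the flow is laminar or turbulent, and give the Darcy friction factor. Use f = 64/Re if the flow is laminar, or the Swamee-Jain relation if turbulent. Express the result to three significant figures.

Re ≈ 30.8; laminar; f = 64/Re ≈ 2.08

V = 4Q/(πD²) = 1.119 m/s
Re = VD/ν = 1.119·0.0308/0.00112 = 30.8
Re < 2300 → laminar → f = 64/Re = 2.079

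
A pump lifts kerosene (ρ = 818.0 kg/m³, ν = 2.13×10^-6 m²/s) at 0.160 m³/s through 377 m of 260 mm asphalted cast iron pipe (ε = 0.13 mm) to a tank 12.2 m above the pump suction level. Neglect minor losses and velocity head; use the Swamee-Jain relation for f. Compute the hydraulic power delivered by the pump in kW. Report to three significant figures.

V = 4Q/(πD²) = 3.014 m/s; Re = 3.68×10^5; ε/D = 5.00×10^-4; f = 0.01808
h_f = f(L/D)V²/2g = 12.14 m
Total head H = z + h_f = 12.2 + 12.14 = 24.34 m
P_hyd = ρgQH = 818.0·9.81·0.160·24.34 = 31.25 kW

P_hyd ≈ 31.2 kW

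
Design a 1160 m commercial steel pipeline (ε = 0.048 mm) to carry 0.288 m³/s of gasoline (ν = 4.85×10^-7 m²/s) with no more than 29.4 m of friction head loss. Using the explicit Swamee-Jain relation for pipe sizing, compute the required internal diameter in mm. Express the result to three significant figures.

Swamee-Jain (Type III): D = 0.66·[ε^1.25·(LQ²/(gh_f))^4.75 + ν·Q^9.4·(L/(gh_f))^5.2]^0.04
LQ²/(gh_f) = 0.3336; L/(gh_f) = 4.022
Term 1 = ε^1.25·(…)^4.75 = 2.17×10^-8; Term 2 = ν·Q^9.4·(…)^5.2 = 5.59×10^-9
D = 0.66·(2.17×10^-8 + 5.59×10^-9)^0.04 = 0.3288 m = 329 mm
Check: V = 3.39 m/s, Re = 2.30×10^6, f = 0.01353, h_f = 28.0 m ≈ 29.4 m ✓

D ≈ 329 mm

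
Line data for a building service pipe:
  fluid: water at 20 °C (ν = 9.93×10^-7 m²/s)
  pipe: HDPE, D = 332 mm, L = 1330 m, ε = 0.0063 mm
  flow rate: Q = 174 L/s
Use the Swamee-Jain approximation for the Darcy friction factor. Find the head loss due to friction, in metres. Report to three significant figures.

h_f ≈ 10.5 m

V = 4Q/(πD²) = 4·0.174/(π·0.332²) = 2.010 m/s
Re = VD/ν = 2.010·0.332/9.93×10^-7 = 6.72×10^5 → turbulent
ε/D = 0.0063/332 = 1.90×10^-5
Swamee-Jain: f = 0.01278
h_f = f(L/D)V²/(2g) = 0.01278·(1330/0.332)·2.010²/(2·9.81) = 10.54 m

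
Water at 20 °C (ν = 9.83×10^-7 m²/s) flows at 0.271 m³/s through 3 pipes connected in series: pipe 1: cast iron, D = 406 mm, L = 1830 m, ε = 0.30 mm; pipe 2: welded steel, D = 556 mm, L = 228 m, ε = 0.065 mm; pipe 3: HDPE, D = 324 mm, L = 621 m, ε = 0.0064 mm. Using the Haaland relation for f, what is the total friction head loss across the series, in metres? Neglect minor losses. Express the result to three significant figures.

Pipe 1: V = 2.093 m/s, Re = 8.65×10^5, ε/D = 7.39×10^-4, f = 0.01868, h_1 = f(L/D)V²/2g = 18.81 m
Pipe 2: V = 1.116 m/s, Re = 6.31×10^5, ε/D = 1.17×10^-4, f = 0.01411, h_2 = f(L/D)V²/2g = 0.3674 m
Pipe 3: V = 3.287 m/s, Re = 1.08×10^6, ε/D = 1.98×10^-5, f = 0.01182, h_3 = f(L/D)V²/2g = 12.48 m
Series → Q common, losses add: H = Σh = 31.65 m

H ≈ 31.7 m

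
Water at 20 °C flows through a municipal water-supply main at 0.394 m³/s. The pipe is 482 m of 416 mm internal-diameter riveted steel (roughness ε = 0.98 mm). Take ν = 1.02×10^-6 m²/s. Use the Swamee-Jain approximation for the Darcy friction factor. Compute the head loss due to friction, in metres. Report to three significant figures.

V = 4Q/(πD²) = 4·0.394/(π·0.416²) = 2.899 m/s
Re = VD/ν = 2.899·0.416/1.02×10^-6 = 1.18×10^6 → turbulent
ε/D = 0.98/416 = 0.00236
Swamee-Jain: f = 0.02468
h_f = f(L/D)V²/(2g) = 0.02468·(482/0.416)·2.899²/(2·9.81) = 12.25 m

h_f ≈ 12.2 m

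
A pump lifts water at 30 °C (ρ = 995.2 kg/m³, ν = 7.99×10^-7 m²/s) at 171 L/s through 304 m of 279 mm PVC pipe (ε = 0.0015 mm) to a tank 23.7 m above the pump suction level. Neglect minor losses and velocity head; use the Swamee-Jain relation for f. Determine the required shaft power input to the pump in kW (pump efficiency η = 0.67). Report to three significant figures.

V = 4Q/(πD²) = 2.797 m/s; Re = 9.77×10^5; ε/D = 5.38×10^-6; f = 0.01179
h_f = f(L/D)V²/2g = 5.121 m
Total head H = z + h_f = 23.7 + 5.121 = 28.82 m
P_hyd = ρgQH = 995.2·9.81·0.171·28.82 = 48.11 kW
P_shaft = P_hyd/η = 48.11/0.67 = 71.81 kW

P_shaft ≈ 71.8 kW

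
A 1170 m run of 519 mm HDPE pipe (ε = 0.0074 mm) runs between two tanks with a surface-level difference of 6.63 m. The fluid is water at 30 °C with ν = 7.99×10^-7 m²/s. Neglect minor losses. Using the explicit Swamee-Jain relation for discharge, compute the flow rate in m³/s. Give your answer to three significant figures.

Q ≈ 0.478 m³/s

Swamee-Jain (Type II): Q = -0.965·√(gD⁵h_f/L)·ln[ε/(3.7D) + √(3.17ν²L/(gD³h_f))]
√(gD⁵h_f/L) = √(9.81·0.519⁵·6.63/1170) = 0.04575
ε/(3.7D) = 3.85×10^-6; √(3.17ν²L/(gD³h_f)) = 1.61×10^-5
Q = -0.965·0.04575·ln(1.999×10^-5) = 0.4777 m³/s
Check: V = 2.26 m/s, Re = 1.47×10^6, f = 0.01133, h_f = 6.64 m ≈ 6.63 m ✓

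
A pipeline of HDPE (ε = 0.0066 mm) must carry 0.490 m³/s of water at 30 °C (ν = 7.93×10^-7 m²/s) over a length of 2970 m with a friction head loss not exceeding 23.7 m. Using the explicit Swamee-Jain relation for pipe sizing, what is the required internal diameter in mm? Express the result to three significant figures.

D ≈ 491 mm

Swamee-Jain (Type III): D = 0.66·[ε^1.25·(LQ²/(gh_f))^4.75 + ν·Q^9.4·(L/(gh_f))^5.2]^0.04
LQ²/(gh_f) = 3.067; L/(gh_f) = 12.77
Term 1 = ε^1.25·(…)^4.75 = 6.86×10^-5; Term 2 = ν·Q^9.4·(…)^5.2 = 5.50×10^-4
D = 0.66·(6.86×10^-5 + 5.50×10^-4)^0.04 = 0.4911 m = 491 mm
Check: V = 2.59 m/s, Re = 1.60×10^6, f = 0.01117, h_f = 23.0 m ≈ 23.7 m ✓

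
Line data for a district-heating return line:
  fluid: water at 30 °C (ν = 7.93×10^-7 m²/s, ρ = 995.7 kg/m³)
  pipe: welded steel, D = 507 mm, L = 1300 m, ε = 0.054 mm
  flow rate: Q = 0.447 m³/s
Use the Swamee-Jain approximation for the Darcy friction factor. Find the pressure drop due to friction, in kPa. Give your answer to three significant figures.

Δp ≈ 83.0 kPa

V = 4Q/(πD²) = 4·0.447/(π·0.507²) = 2.214 m/s
Re = VD/ν = 2.214·0.507/7.93×10^-7 = 1.42×10^6 → turbulent
ε/D = 0.054/507 = 1.07×10^-4
Swamee-Jain: f = 0.01326
h_f = f(L/D)V²/(2g) = 0.01326·(1300/0.507)·2.214²/(2·9.81) = 8.496 m
Δp = ρg·h_f = 995.7·9.81·8.496 = 82.98 kPa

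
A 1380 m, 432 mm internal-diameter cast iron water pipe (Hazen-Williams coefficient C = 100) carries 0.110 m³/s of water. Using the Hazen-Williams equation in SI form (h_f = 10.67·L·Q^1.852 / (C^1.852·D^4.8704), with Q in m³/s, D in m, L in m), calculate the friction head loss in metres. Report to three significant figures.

h_f = 10.67·1380·0.110^1.852 / (100^1.852·0.432^4.8704) = 2.911 m

h_f ≈ 2.91 m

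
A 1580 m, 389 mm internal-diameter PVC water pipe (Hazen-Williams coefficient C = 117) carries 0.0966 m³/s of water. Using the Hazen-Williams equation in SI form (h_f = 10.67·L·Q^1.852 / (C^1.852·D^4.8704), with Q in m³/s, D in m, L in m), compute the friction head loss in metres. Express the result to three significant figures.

h_f ≈ 3.26 m

h_f = 10.67·1580·0.0966^1.852 / (117^1.852·0.389^4.8704) = 3.265 m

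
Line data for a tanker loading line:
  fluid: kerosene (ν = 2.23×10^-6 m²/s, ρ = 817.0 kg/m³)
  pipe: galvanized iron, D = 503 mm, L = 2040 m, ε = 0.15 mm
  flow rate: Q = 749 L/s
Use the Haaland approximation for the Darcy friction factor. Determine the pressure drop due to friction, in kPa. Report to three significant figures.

Δp ≈ 369 kPa

V = 4Q/(πD²) = 4·0.749/(π·0.503²) = 3.769 m/s
Re = VD/ν = 3.769·0.503/2.23×10^-6 = 8.50×10^5 → turbulent
ε/D = 0.15/503 = 2.98×10^-4
Haaland: f = 0.01569
h_f = f(L/D)V²/(2g) = 0.01569·(2040/0.503)·3.769²/(2·9.81) = 46.07 m
Δp = ρg·h_f = 817.0·9.81·46.07 = 369.3 kPa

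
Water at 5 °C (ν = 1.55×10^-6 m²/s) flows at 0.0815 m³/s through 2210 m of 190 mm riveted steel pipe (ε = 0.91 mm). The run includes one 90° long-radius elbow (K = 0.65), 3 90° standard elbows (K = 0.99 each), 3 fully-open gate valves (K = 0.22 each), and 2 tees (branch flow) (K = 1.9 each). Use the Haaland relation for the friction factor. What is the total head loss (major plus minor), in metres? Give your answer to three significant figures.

H_L ≈ 152 m

V = 4Q/(πD²) = 2.874 m/s; V²/2g = 0.4211 m
Re = 3.52×10^5, ε/D = 0.00479 → f = 0.03029 (Haaland)
Major: h_f = f(L/D)·V²/2g = 0.03029·11632·0.4211 = 148.4 m
Minor: ΣK = 8.08; h_m = ΣK·V²/2g = 3.403 m
Total H_L = 148.4 + 3.403 = 151.8 m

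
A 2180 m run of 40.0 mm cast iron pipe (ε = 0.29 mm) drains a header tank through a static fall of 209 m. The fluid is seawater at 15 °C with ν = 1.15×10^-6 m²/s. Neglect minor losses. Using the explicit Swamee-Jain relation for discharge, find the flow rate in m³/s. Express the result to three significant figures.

Q ≈ 0.00183 m³/s

Swamee-Jain (Type II): Q = -0.965·√(gD⁵h_f/L)·ln[ε/(3.7D) + √(3.17ν²L/(gD³h_f))]
√(gD⁵h_f/L) = √(9.81·0.0400⁵·209/2180) = 3.103×10^-4
ε/(3.7D) = 0.00196; √(3.17ν²L/(gD³h_f)) = 2.64×10^-4
Q = -0.965·3.103×10^-4·ln(0.002223) = 0.001829 m³/s
Check: V = 1.46 m/s, Re = 5.06×10^4, f = 0.03589, h_f = 211 m ≈ 209 m ✓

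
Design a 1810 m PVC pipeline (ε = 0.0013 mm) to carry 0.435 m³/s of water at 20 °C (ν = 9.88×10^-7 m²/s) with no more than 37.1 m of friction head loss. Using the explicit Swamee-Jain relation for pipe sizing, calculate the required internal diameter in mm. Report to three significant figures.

D ≈ 388 mm

Swamee-Jain (Type III): D = 0.66·[ε^1.25·(LQ²/(gh_f))^4.75 + ν·Q^9.4·(L/(gh_f))^5.2]^0.04
LQ²/(gh_f) = 0.9411; L/(gh_f) = 4.973
Term 1 = ε^1.25·(…)^4.75 = 3.29×10^-8; Term 2 = ν·Q^9.4·(…)^5.2 = 1.66×10^-6
D = 0.66·(3.29×10^-8 + 1.66×10^-6)^0.04 = 0.3878 m = 388 mm
Check: V = 3.68 m/s, Re = 1.45×10^6, f = 0.01103, h_f = 35.6 m ≈ 37.1 m ✓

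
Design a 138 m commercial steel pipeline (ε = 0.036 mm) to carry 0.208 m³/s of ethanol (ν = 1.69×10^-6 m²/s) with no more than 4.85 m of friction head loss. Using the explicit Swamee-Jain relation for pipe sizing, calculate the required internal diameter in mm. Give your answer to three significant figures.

Swamee-Jain (Type III): D = 0.66·[ε^1.25·(LQ²/(gh_f))^4.75 + ν·Q^9.4·(L/(gh_f))^5.2]^0.04
LQ²/(gh_f) = 0.1255; L/(gh_f) = 2.900
Term 1 = ε^1.25·(…)^4.75 = 1.46×10^-10; Term 2 = ν·Q^9.4·(…)^5.2 = 1.67×10^-10
D = 0.66·(1.46×10^-10 + 1.67×10^-10)^0.04 = 0.2750 m = 275 mm
Check: V = 3.50 m/s, Re = 5.70×10^5, f = 0.01462, h_f = 4.59 m ≈ 4.85 m ✓

D ≈ 275 mm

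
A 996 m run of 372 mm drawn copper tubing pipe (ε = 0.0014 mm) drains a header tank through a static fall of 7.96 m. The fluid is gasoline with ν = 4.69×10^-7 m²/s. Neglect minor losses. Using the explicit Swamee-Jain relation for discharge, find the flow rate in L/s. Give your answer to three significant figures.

Q ≈ 255 L/s

Swamee-Jain (Type II): Q = -0.965·√(gD⁵h_f/L)·ln[ε/(3.7D) + √(3.17ν²L/(gD³h_f))]
√(gD⁵h_f/L) = √(9.81·0.372⁵·7.96/996) = 0.02363
ε/(3.7D) = 1.02×10^-6; √(3.17ν²L/(gD³h_f)) = 1.31×10^-5
Q = -0.965·0.02363·ln(1.416×10^-5) = 0.2546 m³/s
Check: V = 2.34 m/s, Re = 1.86×10^6, f = 0.01062, h_f = 7.96 m ≈ 7.96 m ✓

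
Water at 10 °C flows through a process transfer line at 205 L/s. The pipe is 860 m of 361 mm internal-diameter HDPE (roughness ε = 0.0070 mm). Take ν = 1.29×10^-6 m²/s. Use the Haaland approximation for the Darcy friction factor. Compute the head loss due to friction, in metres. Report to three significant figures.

V = 4Q/(πD²) = 4·0.205/(π·0.361²) = 2.003 m/s
Re = VD/ν = 2.003·0.361/1.29×10^-6 = 5.60×10^5 → turbulent
ε/D = 0.0070/361 = 1.94×10^-5
Haaland: f = 0.01305
h_f = f(L/D)V²/(2g) = 0.01305·(860/0.361)·2.003²/(2·9.81) = 6.355 m

h_f ≈ 6.35 m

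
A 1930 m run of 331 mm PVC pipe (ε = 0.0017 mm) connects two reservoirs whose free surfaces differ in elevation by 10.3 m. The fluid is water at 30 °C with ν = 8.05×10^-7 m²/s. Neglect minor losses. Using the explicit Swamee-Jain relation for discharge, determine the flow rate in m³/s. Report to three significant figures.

Swamee-Jain (Type II): Q = -0.965·√(gD⁵h_f/L)·ln[ε/(3.7D) + √(3.17ν²L/(gD³h_f))]
√(gD⁵h_f/L) = √(9.81·0.331⁵·10.3/1930) = 0.01442
ε/(3.7D) = 1.39×10^-6; √(3.17ν²L/(gD³h_f)) = 3.29×10^-5
Q = -0.965·0.01442·ln(3.428×10^-5) = 0.1431 m³/s
Check: V = 1.66 m/s, Re = 6.84×10^5, f = 0.01249, h_f = 10.3 m ≈ 10.3 m ✓

Q ≈ 0.143 m³/s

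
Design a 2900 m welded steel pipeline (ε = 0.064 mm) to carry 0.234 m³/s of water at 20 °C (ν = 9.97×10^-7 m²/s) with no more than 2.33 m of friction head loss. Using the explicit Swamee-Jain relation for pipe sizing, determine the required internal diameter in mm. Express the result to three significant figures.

Swamee-Jain (Type III): D = 0.66·[ε^1.25·(LQ²/(gh_f))^4.75 + ν·Q^9.4·(L/(gh_f))^5.2]^0.04
LQ²/(gh_f) = 6.947; L/(gh_f) = 126.9
Term 1 = ε^1.25·(…)^4.75 = 0.0571; Term 2 = ν·Q^9.4·(…)^5.2 = 0.102
D = 0.66·(0.0571 + 0.102)^0.04 = 0.6131 m = 613 mm
Check: V = 0.793 m/s, Re = 4.87×10^5, f = 0.01456, h_f = 2.20 m ≈ 2.33 m ✓

D ≈ 613 mm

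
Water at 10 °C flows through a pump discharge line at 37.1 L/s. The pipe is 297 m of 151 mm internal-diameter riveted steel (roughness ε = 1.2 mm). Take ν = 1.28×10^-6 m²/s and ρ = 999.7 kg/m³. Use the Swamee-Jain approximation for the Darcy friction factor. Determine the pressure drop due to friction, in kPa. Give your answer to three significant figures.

V = 4Q/(πD²) = 4·0.0371/(π·0.151²) = 2.072 m/s
Re = VD/ν = 2.072·0.151/1.28×10^-6 = 2.44×10^5 → turbulent
ε/D = 1.2/151 = 0.00795
Swamee-Jain: f = 0.03555
h_f = f(L/D)V²/(2g) = 0.03555·(297/0.151)·2.072²/(2·9.81) = 15.30 m
Δp = ρg·h_f = 999.7·9.81·15.30 = 150.0 kPa

Δp ≈ 150 kPa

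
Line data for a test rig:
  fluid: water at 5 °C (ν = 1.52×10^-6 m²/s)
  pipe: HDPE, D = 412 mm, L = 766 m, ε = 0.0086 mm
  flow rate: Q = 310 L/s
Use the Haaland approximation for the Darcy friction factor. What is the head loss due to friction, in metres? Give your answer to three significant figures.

V = 4Q/(πD²) = 4·0.310/(π·0.412²) = 2.325 m/s
Re = VD/ν = 2.325·0.412/1.52×10^-6 = 6.30×10^5 → turbulent
ε/D = 0.0086/412 = 2.09×10^-5
Haaland: f = 0.01283
h_f = f(L/D)V²/(2g) = 0.01283·(766/0.412)·2.325²/(2·9.81) = 6.573 m

h_f ≈ 6.57 m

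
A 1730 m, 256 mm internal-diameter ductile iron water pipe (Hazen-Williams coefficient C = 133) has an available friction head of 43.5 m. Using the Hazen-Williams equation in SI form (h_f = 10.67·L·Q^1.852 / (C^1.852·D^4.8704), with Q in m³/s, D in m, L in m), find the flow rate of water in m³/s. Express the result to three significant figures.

Rearranging: Q = [h_f·C^1.852·D^4.8704 / (10.67·L)]^(1/1.852)
Q = [43.5·133^1.852·0.256^4.8704 / (10.67·1730)]^0.540 = 0.1409 m³/s

Q ≈ 0.141 m³/s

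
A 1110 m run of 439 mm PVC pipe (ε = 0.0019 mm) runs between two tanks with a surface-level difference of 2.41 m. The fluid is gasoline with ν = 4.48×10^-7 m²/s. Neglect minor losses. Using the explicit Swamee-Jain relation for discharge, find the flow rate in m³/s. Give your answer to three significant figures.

Q ≈ 0.195 m³/s

Swamee-Jain (Type II): Q = -0.965·√(gD⁵h_f/L)·ln[ε/(3.7D) + √(3.17ν²L/(gD³h_f))]
√(gD⁵h_f/L) = √(9.81·0.439⁵·2.41/1110) = 0.01864
ε/(3.7D) = 1.17×10^-6; √(3.17ν²L/(gD³h_f)) = 1.88×10^-5
Q = -0.965·0.01864·ln(1.996×10^-5) = 0.1946 m³/s
Check: V = 1.29 m/s, Re = 1.26×10^6, f = 0.01129, h_f = 2.41 m ≈ 2.41 m ✓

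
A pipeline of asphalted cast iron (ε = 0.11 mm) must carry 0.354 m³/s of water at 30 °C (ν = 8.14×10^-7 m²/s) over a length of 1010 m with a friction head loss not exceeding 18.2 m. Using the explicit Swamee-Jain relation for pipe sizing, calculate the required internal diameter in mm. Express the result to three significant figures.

D ≈ 394 mm

Swamee-Jain (Type III): D = 0.66·[ε^1.25·(LQ²/(gh_f))^4.75 + ν·Q^9.4·(L/(gh_f))^5.2]^0.04
LQ²/(gh_f) = 0.7089; L/(gh_f) = 5.657
Term 1 = ε^1.25·(…)^4.75 = 2.20×10^-6; Term 2 = ν·Q^9.4·(…)^5.2 = 3.84×10^-7
D = 0.66·(2.20×10^-6 + 3.84×10^-7)^0.04 = 0.3945 m = 394 mm
Check: V = 2.90 m/s, Re = 1.40×10^6, f = 0.01535, h_f = 16.8 m ≈ 18.2 m ✓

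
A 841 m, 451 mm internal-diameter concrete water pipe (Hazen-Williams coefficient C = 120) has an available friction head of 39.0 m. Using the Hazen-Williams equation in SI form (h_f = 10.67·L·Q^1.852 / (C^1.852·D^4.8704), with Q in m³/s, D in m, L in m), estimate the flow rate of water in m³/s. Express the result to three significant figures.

Rearranging: Q = [h_f·C^1.852·D^4.8704 / (10.67·L)]^(1/1.852)
Q = [39.0·120^1.852·0.451^4.8704 / (10.67·841)]^0.540 = 0.7842 m³/s

Q ≈ 0.784 m³/s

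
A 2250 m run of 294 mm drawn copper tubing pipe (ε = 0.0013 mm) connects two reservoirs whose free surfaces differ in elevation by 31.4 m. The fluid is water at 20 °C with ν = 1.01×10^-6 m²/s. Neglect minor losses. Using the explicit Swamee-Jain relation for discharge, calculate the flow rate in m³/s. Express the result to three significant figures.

Q ≈ 0.173 m³/s

Swamee-Jain (Type II): Q = -0.965·√(gD⁵h_f/L)·ln[ε/(3.7D) + √(3.17ν²L/(gD³h_f))]
√(gD⁵h_f/L) = √(9.81·0.294⁵·31.4/2250) = 0.01734
ε/(3.7D) = 1.20×10^-6; √(3.17ν²L/(gD³h_f)) = 3.05×10^-5
Q = -0.965·0.01734·ln(3.168×10^-5) = 0.1734 m³/s
Check: V = 2.55 m/s, Re = 7.43×10^5, f = 0.01230, h_f = 31.3 m ≈ 31.4 m ✓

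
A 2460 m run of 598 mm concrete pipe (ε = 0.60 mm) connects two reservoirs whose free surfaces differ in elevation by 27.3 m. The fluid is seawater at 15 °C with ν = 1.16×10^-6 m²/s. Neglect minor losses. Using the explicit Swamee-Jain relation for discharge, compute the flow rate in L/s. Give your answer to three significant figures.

Swamee-Jain (Type II): Q = -0.965·√(gD⁵h_f/L)·ln[ε/(3.7D) + √(3.17ν²L/(gD³h_f))]
√(gD⁵h_f/L) = √(9.81·0.598⁵·27.3/2460) = 0.09124
ε/(3.7D) = 2.71×10^-4; √(3.17ν²L/(gD³h_f)) = 1.35×10^-5
Q = -0.965·0.09124·ln(2.847×10^-4) = 0.7188 m³/s
Check: V = 2.56 m/s, Re = 1.32×10^6, f = 0.01996, h_f = 27.4 m ≈ 27.3 m ✓

Q ≈ 719 L/s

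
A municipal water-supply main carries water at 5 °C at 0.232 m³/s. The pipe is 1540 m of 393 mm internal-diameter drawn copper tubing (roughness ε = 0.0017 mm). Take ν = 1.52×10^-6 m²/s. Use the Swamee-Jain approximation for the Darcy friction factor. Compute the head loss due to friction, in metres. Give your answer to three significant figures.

h_f ≈ 9.63 m

V = 4Q/(πD²) = 4·0.232/(π·0.393²) = 1.913 m/s
Re = VD/ν = 1.913·0.393/1.52×10^-6 = 4.94×10^5 → turbulent
ε/D = 0.0017/393 = 4.33×10^-6
Swamee-Jain: f = 0.01319
h_f = f(L/D)V²/(2g) = 0.01319·(1540/0.393)·1.913²/(2·9.81) = 9.633 m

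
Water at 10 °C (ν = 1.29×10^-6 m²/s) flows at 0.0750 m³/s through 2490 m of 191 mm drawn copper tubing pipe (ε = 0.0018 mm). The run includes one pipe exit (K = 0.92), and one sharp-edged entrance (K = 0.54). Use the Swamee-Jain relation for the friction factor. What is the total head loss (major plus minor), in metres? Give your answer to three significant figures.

V = 4Q/(πD²) = 2.618 m/s; V²/2g = 0.3492 m
Re = 3.88×10^5, ε/D = 9.42×10^-6 → f = 0.01384 (Swamee-Jain)
Major: h_f = f(L/D)·V²/2g = 0.01384·13037·0.3492 = 63.00 m
Minor: ΣK = 1.46; h_m = ΣK·V²/2g = 0.5099 m
Total H_L = 63.00 + 0.5099 = 63.51 m

H_L ≈ 63.5 m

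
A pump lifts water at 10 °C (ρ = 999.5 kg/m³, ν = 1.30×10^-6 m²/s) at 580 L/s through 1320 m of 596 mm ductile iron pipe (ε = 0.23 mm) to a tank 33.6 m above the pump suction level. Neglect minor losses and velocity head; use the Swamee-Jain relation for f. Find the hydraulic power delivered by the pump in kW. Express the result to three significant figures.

V = 4Q/(πD²) = 2.079 m/s; Re = 9.53×10^5; ε/D = 3.86×10^-4; f = 0.01650
h_f = f(L/D)V²/2g = 8.051 m
Total head H = z + h_f = 33.6 + 8.051 = 41.65 m
P_hyd = ρgQH = 999.5·9.81·0.580·41.65 = 236.9 kW

P_hyd ≈ 237 kW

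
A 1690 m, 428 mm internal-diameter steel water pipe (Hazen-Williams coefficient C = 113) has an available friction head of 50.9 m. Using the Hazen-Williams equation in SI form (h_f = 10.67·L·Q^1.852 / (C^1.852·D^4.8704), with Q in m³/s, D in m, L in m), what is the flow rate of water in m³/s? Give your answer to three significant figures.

Rearranging: Q = [h_f·C^1.852·D^4.8704 / (10.67·L)]^(1/1.852)
Q = [50.9·113^1.852·0.428^4.8704 / (10.67·1690)]^0.540 = 0.5097 m³/s

Q ≈ 0.510 m³/s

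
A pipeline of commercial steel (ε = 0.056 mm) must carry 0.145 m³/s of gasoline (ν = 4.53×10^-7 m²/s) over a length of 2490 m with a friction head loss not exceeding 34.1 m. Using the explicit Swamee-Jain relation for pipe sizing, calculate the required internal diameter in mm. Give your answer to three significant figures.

D ≈ 287 mm

Swamee-Jain (Type III): D = 0.66·[ε^1.25·(LQ²/(gh_f))^4.75 + ν·Q^9.4·(L/(gh_f))^5.2]^0.04
LQ²/(gh_f) = 0.1565; L/(gh_f) = 7.443
Term 1 = ε^1.25·(…)^4.75 = 7.23×10^-10; Term 2 = ν·Q^9.4·(…)^5.2 = 2.02×10^-10
D = 0.66·(7.23×10^-10 + 2.02×10^-10)^0.04 = 0.2872 m = 287 mm
Check: V = 2.24 m/s, Re = 1.42×10^6, f = 0.01445, h_f = 32.0 m ≈ 34.1 m ✓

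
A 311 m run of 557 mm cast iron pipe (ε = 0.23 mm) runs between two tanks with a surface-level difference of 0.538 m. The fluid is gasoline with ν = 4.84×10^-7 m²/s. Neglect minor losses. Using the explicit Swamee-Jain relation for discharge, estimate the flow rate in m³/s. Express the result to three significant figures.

Swamee-Jain (Type II): Q = -0.965·√(gD⁵h_f/L)·ln[ε/(3.7D) + √(3.17ν²L/(gD³h_f))]
√(gD⁵h_f/L) = √(9.81·0.557⁵·0.538/311) = 0.03016
ε/(3.7D) = 1.12×10^-4; √(3.17ν²L/(gD³h_f)) = 1.59×10^-5
Q = -0.965·0.03016·ln(1.275×10^-4) = 0.2610 m³/s
Check: V = 1.07 m/s, Re = 1.23×10^6, f = 0.01657, h_f = 0.541 m ≈ 0.538 m ✓

Q ≈ 0.261 m³/s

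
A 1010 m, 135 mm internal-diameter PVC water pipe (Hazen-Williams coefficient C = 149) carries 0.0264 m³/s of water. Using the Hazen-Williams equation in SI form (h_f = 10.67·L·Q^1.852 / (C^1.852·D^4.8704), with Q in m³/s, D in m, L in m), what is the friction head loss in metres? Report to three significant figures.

h_f = 10.67·1010·0.0264^1.852 / (149^1.852·0.135^4.8704) = 20.90 m

h_f ≈ 20.9 m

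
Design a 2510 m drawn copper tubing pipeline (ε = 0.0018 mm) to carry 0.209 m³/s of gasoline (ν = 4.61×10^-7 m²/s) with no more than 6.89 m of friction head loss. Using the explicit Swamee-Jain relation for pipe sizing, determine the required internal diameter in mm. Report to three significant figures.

Swamee-Jain (Type III): D = 0.66·[ε^1.25·(LQ²/(gh_f))^4.75 + ν·Q^9.4·(L/(gh_f))^5.2]^0.04
LQ²/(gh_f) = 1.622; L/(gh_f) = 37.14
Term 1 = ε^1.25·(…)^4.75 = 6.56×10^-7; Term 2 = ν·Q^9.4·(…)^5.2 = 2.73×10^-5
D = 0.66·(6.56×10^-7 + 2.73×10^-5)^0.04 = 0.4339 m = 434 mm
Check: V = 1.41 m/s, Re = 1.33×10^6, f = 0.01119, h_f = 6.59 m ≈ 6.89 m ✓

D ≈ 434 mm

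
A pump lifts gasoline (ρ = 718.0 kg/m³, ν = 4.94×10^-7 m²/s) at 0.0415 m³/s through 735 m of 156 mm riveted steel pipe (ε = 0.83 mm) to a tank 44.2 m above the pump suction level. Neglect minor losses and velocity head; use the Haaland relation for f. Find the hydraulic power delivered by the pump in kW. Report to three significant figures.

P_hyd ≈ 23.2 kW

V = 4Q/(πD²) = 2.171 m/s; Re = 6.86×10^5; ε/D = 0.00532; f = 0.03113
h_f = f(L/D)V²/2g = 35.24 m
Total head H = z + h_f = 44.2 + 35.24 = 79.44 m
P_hyd = ρgQH = 718.0·9.81·0.0415·79.44 = 23.22 kW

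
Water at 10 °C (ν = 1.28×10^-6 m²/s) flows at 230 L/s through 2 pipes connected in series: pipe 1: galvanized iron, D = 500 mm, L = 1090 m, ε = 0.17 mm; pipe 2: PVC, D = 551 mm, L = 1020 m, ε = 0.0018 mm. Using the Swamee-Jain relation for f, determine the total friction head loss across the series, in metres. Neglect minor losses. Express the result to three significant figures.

Pipe 1: V = 1.171 m/s, Re = 4.58×10^5, ε/D = 3.40×10^-4, f = 0.01678, h_1 = f(L/D)V²/2g = 2.558 m
Pipe 2: V = 0.9646 m/s, Re = 4.15×10^5, ε/D = 3.27×10^-6, f = 0.01358, h_2 = f(L/D)V²/2g = 1.192 m
Series → Q common, losses add: H = Σh = 3.751 m

H ≈ 3.75 m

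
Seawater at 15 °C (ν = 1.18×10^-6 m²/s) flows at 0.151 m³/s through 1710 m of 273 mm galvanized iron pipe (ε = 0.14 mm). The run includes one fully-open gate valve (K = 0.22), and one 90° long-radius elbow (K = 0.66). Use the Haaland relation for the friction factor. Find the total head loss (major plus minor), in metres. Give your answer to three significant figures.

H_L ≈ 37.5 m

V = 4Q/(πD²) = 2.580 m/s; V²/2g = 0.3392 m
Re = 5.97×10^5, ε/D = 5.13×10^-4 → f = 0.01753 (Haaland)
Major: h_f = f(L/D)·V²/2g = 0.01753·6264·0.3392 = 37.25 m
Minor: ΣK = 0.880; h_m = ΣK·V²/2g = 0.2985 m
Total H_L = 37.25 + 0.2985 = 37.55 m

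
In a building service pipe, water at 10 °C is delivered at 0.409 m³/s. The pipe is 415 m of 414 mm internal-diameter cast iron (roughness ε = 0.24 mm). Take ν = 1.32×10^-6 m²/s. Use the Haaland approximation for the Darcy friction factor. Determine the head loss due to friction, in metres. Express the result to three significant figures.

V = 4Q/(πD²) = 4·0.409/(π·0.414²) = 3.038 m/s
Re = VD/ν = 3.038·0.414/1.32×10^-6 = 9.53×10^5 → turbulent
ε/D = 0.24/414 = 5.80×10^-4
Haaland: f = 0.01772
h_f = f(L/D)V²/(2g) = 0.01772·(415/0.414)·3.038²/(2·9.81) = 8.356 m

h_f ≈ 8.36 m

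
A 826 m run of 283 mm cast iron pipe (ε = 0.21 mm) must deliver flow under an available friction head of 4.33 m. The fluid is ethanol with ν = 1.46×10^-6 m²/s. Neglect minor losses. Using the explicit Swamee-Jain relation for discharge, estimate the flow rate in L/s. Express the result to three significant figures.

Q ≈ 76.4 L/s

Swamee-Jain (Type II): Q = -0.965·√(gD⁵h_f/L)·ln[ε/(3.7D) + √(3.17ν²L/(gD³h_f))]
√(gD⁵h_f/L) = √(9.81·0.283⁵·4.33/826) = 0.009662
ε/(3.7D) = 2.01×10^-4; √(3.17ν²L/(gD³h_f)) = 7.61×10^-5
Q = -0.965·0.009662·ln(2.767×10^-4) = 0.07638 m³/s
Check: V = 1.21 m/s, Re = 2.35×10^5, f = 0.01988, h_f = 4.36 m ≈ 4.33 m ✓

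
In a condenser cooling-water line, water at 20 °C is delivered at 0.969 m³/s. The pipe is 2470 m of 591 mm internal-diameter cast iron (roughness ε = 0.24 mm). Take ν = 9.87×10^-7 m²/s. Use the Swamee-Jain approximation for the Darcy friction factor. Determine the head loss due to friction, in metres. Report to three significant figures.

h_f ≈ 43.3 m

V = 4Q/(πD²) = 4·0.969/(π·0.591²) = 3.532 m/s
Re = VD/ν = 3.532·0.591/9.87×10^-7 = 2.12×10^6 → turbulent
ε/D = 0.24/591 = 4.06×10^-4
Swamee-Jain: f = 0.01630
h_f = f(L/D)V²/(2g) = 0.01630·(2470/0.591)·3.532²/(2·9.81) = 43.33 m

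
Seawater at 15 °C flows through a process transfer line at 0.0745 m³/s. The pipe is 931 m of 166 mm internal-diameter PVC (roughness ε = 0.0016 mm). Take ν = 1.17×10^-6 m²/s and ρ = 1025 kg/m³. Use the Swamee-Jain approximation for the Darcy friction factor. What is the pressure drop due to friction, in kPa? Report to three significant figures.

Δp ≈ 453 kPa

V = 4Q/(πD²) = 4·0.0745/(π·0.166²) = 3.442 m/s
Re = VD/ν = 3.442·0.166/1.17×10^-6 = 4.88×10^5 → turbulent
ε/D = 0.0016/166 = 9.64×10^-6
Swamee-Jain: f = 0.01330
h_f = f(L/D)V²/(2g) = 0.01330·(931/0.166)·3.442²/(2·9.81) = 45.05 m
Δp = ρg·h_f = 1025·9.81·45.05 = 452.9 kPa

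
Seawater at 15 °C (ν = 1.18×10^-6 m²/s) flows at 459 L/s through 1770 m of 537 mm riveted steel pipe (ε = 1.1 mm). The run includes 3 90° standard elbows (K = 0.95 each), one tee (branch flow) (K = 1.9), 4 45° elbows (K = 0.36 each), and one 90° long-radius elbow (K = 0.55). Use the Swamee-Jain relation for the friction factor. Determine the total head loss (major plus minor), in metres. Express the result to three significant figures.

V = 4Q/(πD²) = 2.027 m/s; V²/2g = 0.2093 m
Re = 9.22×10^5, ε/D = 0.00205 → f = 0.02385 (Swamee-Jain)
Major: h_f = f(L/D)·V²/2g = 0.02385·3296·0.2093 = 16.45 m
Minor: ΣK = 6.74; h_m = ΣK·V²/2g = 1.411 m
Total H_L = 16.45 + 1.411 = 17.86 m

H_L ≈ 17.9 m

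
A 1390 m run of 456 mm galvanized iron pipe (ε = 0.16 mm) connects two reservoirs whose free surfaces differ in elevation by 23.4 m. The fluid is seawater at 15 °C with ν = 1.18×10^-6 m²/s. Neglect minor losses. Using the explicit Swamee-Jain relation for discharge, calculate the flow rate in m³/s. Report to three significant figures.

Q ≈ 0.501 m³/s

Swamee-Jain (Type II): Q = -0.965·√(gD⁵h_f/L)·ln[ε/(3.7D) + √(3.17ν²L/(gD³h_f))]
√(gD⁵h_f/L) = √(9.81·0.456⁵·23.4/1390) = 0.05706
ε/(3.7D) = 9.48×10^-5; √(3.17ν²L/(gD³h_f)) = 1.68×10^-5
Q = -0.965·0.05706·ln(1.116×10^-4) = 0.5011 m³/s
Check: V = 3.07 m/s, Re = 1.19×10^6, f = 0.01609, h_f = 23.5 m ≈ 23.4 m ✓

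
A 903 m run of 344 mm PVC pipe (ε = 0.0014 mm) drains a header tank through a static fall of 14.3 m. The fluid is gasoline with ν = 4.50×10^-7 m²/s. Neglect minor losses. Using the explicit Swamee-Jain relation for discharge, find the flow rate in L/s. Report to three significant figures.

Q ≈ 301 L/s

Swamee-Jain (Type II): Q = -0.965·√(gD⁵h_f/L)·ln[ε/(3.7D) + √(3.17ν²L/(gD³h_f))]
√(gD⁵h_f/L) = √(9.81·0.344⁵·14.3/903) = 0.02736
ε/(3.7D) = 1.10×10^-6; √(3.17ν²L/(gD³h_f)) = 1.01×10^-5
Q = -0.965·0.02736·ln(1.117×10^-5) = 0.3010 m³/s
Check: V = 3.24 m/s, Re = 2.48×10^6, f = 0.01020, h_f = 14.3 m ≈ 14.3 m ✓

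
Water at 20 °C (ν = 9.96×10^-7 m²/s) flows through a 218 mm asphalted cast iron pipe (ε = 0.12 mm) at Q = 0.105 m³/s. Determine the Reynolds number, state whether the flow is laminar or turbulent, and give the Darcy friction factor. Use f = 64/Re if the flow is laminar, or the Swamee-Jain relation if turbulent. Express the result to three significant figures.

Re ≈ 6.16×10^5; turbulent; f ≈ 0.0179

V = 4Q/(πD²) = 2.813 m/s
Re = VD/ν = 2.813·0.218/9.96×10^-7 = 6.16×10^5
Re > 4000 → turbulent; ε/D = 5.50×10^-4
Swamee-Jain: f = 0.01792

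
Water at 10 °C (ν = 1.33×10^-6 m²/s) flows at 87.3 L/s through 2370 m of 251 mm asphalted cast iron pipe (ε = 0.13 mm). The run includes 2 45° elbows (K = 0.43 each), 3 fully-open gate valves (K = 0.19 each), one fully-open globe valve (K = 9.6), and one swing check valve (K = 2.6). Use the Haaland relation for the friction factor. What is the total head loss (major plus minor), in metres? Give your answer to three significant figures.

H_L ≈ 29.2 m

V = 4Q/(πD²) = 1.764 m/s; V²/2g = 0.1587 m
Re = 3.33×10^5, ε/D = 5.18×10^-4 → f = 0.01806 (Haaland)
Major: h_f = f(L/D)·V²/2g = 0.01806·9442·0.1587 = 27.06 m
Minor: ΣK = 13.6; h_m = ΣK·V²/2g = 2.162 m
Total H_L = 27.06 + 2.162 = 29.22 m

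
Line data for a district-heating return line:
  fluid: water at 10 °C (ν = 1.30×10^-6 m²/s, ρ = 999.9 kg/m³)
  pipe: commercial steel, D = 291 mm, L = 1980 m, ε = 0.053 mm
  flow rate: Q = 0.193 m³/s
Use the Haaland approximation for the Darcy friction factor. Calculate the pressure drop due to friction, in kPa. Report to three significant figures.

Δp ≈ 424 kPa

V = 4Q/(πD²) = 4·0.193/(π·0.291²) = 2.902 m/s
Re = VD/ν = 2.902·0.291/1.30×10^-6 = 6.50×10^5 → turbulent
ε/D = 0.053/291 = 1.82×10^-4
Haaland: f = 0.01480
h_f = f(L/D)V²/(2g) = 0.01480·(1980/0.291)·2.902²/(2·9.81) = 43.23 m
Δp = ρg·h_f = 999.9·9.81·43.23 = 424.0 kPa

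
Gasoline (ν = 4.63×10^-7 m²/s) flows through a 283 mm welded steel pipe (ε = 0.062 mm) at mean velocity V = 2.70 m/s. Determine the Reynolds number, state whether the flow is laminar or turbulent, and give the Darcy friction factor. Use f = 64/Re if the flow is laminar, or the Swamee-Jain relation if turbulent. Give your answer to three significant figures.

Re ≈ 1.65×10^6; turbulent; f ≈ 0.0146

Re = VD/ν = 2.700·0.283/4.63×10^-7 = 1.65×10^6
Re > 4000 → turbulent; ε/D = 2.19×10^-4
Swamee-Jain: f = 0.01464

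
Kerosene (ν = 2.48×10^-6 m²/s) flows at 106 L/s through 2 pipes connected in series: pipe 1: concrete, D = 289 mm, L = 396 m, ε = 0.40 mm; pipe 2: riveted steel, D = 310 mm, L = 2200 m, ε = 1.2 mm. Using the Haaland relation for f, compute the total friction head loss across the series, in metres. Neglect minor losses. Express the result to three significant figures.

H ≈ 24.6 m

Pipe 1: V = 1.616 m/s, Re = 1.88×10^5, ε/D = 0.00138, f = 0.02239, h_1 = f(L/D)V²/2g = 4.083 m
Pipe 2: V = 1.404 m/s, Re = 1.76×10^5, ε/D = 0.00387, f = 0.02878, h_2 = f(L/D)V²/2g = 20.53 m
Series → Q common, losses add: H = Σh = 24.61 m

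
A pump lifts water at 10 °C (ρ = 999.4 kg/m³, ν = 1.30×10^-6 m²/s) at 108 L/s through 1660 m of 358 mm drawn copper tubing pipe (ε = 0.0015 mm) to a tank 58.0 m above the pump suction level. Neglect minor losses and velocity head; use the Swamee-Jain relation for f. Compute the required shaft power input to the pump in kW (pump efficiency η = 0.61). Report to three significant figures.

V = 4Q/(πD²) = 1.073 m/s; Re = 2.95×10^5; ε/D = 4.19×10^-6; f = 0.01446
h_f = f(L/D)V²/2g = 3.935 m
Total head H = z + h_f = 58.0 + 3.935 = 61.94 m
P_hyd = ρgQH = 999.4·9.81·0.108·61.94 = 65.58 kW
P_shaft = P_hyd/η = 65.58/0.61 = 107.5 kW

P_shaft ≈ 108 kW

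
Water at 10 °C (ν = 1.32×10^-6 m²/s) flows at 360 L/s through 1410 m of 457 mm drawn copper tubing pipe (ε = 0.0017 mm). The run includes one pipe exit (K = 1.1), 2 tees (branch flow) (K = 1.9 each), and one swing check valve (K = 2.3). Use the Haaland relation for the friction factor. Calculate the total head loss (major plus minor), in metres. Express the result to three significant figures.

V = 4Q/(πD²) = 2.195 m/s; V²/2g = 0.2455 m
Re = 7.60×10^5, ε/D = 3.72×10^-6 → f = 0.01219 (Haaland)
Major: h_f = f(L/D)·V²/2g = 0.01219·3085·0.2455 = 9.235 m
Minor: ΣK = 7.20; h_m = ΣK·V²/2g = 1.768 m
Total H_L = 9.235 + 1.768 = 11.00 m

H_L ≈ 11.0 m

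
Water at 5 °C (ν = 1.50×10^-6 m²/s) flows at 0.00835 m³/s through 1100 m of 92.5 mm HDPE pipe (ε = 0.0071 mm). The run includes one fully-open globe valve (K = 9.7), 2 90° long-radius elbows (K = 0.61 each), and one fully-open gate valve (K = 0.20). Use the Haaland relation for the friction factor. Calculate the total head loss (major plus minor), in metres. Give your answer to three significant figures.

V = 4Q/(πD²) = 1.243 m/s; V²/2g = 0.07869 m
Re = 7.66×10^4, ε/D = 7.68×10^-5 → f = 0.01914 (Haaland)
Major: h_f = f(L/D)·V²/2g = 0.01914·11892·0.07869 = 17.91 m
Minor: ΣK = 11.1; h_m = ΣK·V²/2g = 0.8750 m
Total H_L = 17.91 + 0.8750 = 18.78 m

H_L ≈ 18.8 m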